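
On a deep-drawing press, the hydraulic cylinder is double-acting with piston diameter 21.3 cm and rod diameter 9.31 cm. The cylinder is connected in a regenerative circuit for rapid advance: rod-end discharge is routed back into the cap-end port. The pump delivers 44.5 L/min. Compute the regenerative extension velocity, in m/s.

In regeneration the rod-end outflow joins the pump flow into the cap end, so the net volume the pump must supply per unit advance equals the rod cross-section area.
Rod cross-section A_rod = π/4 × (9.31 cm)² = 68.08 cm^2
v = Q_pump / A_rod

v ≈ 0.109 m/s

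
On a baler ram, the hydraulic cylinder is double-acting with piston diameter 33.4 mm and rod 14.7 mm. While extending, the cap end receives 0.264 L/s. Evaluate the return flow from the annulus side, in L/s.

Cap-side area A_cap = π/4 × (33.4 mm)² = 876.2 mm^2
Rod-side annular area A_ann = π/4 × (33.4² − 14.7²) = 706.4 mm^2
Piston speed v = Q_in/A_cap; rod-end outflow Q_out = v × A_ann = Q_in × A_ann/A_cap.

Q_out ≈ 0.213 L/s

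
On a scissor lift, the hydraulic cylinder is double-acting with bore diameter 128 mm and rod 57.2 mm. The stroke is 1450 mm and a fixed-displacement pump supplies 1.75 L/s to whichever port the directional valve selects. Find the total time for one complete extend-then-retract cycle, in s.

Cap-side area A_cap = π/4 × (128 mm)² = 12870 mm^2
Rod-side annular area A_ann = π/4 × (128² − 57.2²) = 10300 mm^2
t_ext = A_cap·L/Q = 10.66 s
t_ret = A_ann·L/Q = 8.533 s
t_cycle = t_ext + t_ret

t ≈ 19.2 s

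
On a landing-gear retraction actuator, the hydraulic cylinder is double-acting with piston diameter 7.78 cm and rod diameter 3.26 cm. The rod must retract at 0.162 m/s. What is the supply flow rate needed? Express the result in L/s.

Rod-side annular area A_ann = π/4 × (7.78² − 3.26²) = 39.19 cm^2
Q = A × v

Q ≈ 0.635 L/s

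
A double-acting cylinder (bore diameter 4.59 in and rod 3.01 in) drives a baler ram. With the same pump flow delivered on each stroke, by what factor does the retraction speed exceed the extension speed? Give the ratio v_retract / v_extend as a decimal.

Cap-side area A_cap = π/4 × (4.59 in)² = 16.55 in^2
Rod-side annular area A_ann = π/4 × (4.59² − 3.01²) = 9.431 in^2
For equal Q, v ∝ 1/A, so v_ret/v_ext = A_cap/A_ann.

v_ret/v_ext ≈ 1.75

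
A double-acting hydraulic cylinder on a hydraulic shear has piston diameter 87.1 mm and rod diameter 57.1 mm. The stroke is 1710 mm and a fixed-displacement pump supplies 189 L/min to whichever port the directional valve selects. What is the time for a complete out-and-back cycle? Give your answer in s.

Cap-side area A_cap = π/4 × (87.1 mm)² = 5958 mm^2
Rod-side annular area A_ann = π/4 × (87.1² − 57.1²) = 3398 mm^2
t_ext = A_cap·L/Q = 3.235 s
t_ret = A_ann·L/Q = 1.844 s
t_cycle = t_ext + t_ret

t ≈ 5.08 s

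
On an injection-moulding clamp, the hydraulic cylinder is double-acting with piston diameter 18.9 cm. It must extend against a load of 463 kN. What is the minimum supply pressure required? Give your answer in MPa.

P ≈ 16.5 MPa

Cap-side area A_cap = π/4 × (18.9 cm)² = 280.6 cm^2
P = F / A = 463 kN / A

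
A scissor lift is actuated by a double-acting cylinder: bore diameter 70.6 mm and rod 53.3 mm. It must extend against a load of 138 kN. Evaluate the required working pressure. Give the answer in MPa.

P ≈ 35.3 MPa

Cap-side area A_cap = π/4 × (70.6 mm)² = 3915 mm^2
P = F / A = 138 kN / A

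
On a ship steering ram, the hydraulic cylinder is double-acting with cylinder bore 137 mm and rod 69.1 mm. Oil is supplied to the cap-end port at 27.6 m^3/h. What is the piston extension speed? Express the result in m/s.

Cap-side area A_cap = π/4 × (137 mm)² = 14740 mm^2
v = Q / A

v ≈ 0.520 m/s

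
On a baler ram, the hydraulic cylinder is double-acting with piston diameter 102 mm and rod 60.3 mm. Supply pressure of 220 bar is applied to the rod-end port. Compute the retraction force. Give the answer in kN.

F ≈ 117 kN

Rod-side annular area A_ann = π/4 × (102² − 60.3²) = 5316 mm^2
On retraction the pressure acts on the annular area (bore minus rod).
F = P × A_ann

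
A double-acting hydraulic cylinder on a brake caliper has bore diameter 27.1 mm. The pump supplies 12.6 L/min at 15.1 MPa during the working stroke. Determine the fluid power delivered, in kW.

Hydraulic power = P × Q

W ≈ 3.17 kW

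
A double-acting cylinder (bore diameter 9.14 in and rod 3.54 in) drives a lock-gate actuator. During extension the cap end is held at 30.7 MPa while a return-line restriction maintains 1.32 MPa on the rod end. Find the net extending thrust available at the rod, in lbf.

Cap-side area A_cap = π/4 × (9.14 in)² = 65.61 in^2
Rod-side annular area A_ann = π/4 × (9.14² − 3.54²) = 55.77 in^2
Net thrust = P_cap·A_cap − P_rod·A_ann = 2.921e5 lbf − 10680 lbf

F ≈ 2.81e5 lbf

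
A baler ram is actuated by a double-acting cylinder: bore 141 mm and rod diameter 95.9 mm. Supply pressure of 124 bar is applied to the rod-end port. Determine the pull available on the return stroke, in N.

F ≈ 1.04e5 N

Rod-side annular area A_ann = π/4 × (141² − 95.9²) = 8391 mm^2
On retraction the pressure acts on the annular area (bore minus rod).
F = P × A_ann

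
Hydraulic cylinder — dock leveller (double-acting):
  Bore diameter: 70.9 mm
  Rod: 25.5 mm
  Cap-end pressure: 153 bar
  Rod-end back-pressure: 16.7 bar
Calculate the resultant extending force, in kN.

F ≈ 54.7 kN

Cap-side area A_cap = π/4 × (70.9 mm)² = 3948 mm^2
Rod-side annular area A_ann = π/4 × (70.9² − 25.5²) = 3437 mm^2
Net thrust = P_cap·A_cap − P_rod·A_ann = 60.41 kN − 5.740 kN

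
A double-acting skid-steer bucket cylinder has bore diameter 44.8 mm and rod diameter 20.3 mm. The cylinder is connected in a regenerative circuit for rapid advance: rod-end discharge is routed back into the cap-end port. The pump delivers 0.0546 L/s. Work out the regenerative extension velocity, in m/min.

v ≈ 10.1 m/min

In regeneration the rod-end outflow joins the pump flow into the cap end, so the net volume the pump must supply per unit advance equals the rod cross-section area.
Rod cross-section A_rod = π/4 × (20.3 mm)² = 323.7 mm^2
v = Q_pump / A_rod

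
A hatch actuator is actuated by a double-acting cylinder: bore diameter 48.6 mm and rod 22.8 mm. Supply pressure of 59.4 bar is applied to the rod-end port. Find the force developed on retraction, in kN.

F ≈ 8.59 kN

Rod-side annular area A_ann = π/4 × (48.6² − 22.8²) = 1447 mm^2
On retraction the pressure acts on the annular area (bore minus rod).
F = P × A_ann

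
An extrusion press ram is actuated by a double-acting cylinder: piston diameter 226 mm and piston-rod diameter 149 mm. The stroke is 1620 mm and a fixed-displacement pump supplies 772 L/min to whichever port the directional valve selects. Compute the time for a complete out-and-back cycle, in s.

Cap-side area A_cap = π/4 × (226 mm)² = 40110 mm^2
Rod-side annular area A_ann = π/4 × (226² − 149²) = 22680 mm^2
t_ext = A_cap·L/Q = 5.051 s
t_ret = A_ann·L/Q = 2.855 s
t_cycle = t_ext + t_ret

t ≈ 7.91 s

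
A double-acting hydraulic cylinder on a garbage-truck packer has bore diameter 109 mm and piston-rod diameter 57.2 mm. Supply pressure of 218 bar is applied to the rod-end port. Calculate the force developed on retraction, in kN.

Rod-side annular area A_ann = π/4 × (109² − 57.2²) = 6762 mm^2
On retraction the pressure acts on the annular area (bore minus rod).
F = P × A_ann

F ≈ 147 kN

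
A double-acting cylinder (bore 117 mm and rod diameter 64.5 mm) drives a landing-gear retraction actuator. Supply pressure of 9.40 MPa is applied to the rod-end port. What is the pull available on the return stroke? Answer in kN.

F ≈ 70.3 kN

Rod-side annular area A_ann = π/4 × (117² − 64.5²) = 7484 mm^2
On retraction the pressure acts on the annular area (bore minus rod).
F = P × A_ann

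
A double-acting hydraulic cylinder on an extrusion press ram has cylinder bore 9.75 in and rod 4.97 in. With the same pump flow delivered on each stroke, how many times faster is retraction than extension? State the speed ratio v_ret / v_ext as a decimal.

Cap-side area A_cap = π/4 × (9.75 in)² = 74.66 in^2
Rod-side annular area A_ann = π/4 × (9.75² − 4.97²) = 55.26 in^2
For equal Q, v ∝ 1/A, so v_ret/v_ext = A_cap/A_ann.

v_ret/v_ext ≈ 1.35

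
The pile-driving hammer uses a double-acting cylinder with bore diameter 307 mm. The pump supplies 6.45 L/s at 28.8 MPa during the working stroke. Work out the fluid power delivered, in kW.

W ≈ 186 kW

Hydraulic power = P × Q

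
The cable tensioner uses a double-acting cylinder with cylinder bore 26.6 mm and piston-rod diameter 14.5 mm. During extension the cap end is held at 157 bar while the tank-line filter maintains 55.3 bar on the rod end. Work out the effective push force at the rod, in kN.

Cap-side area A_cap = π/4 × (26.6 mm)² = 555.7 mm^2
Rod-side annular area A_ann = π/4 × (26.6² − 14.5²) = 390.6 mm^2
Net thrust = P_cap·A_cap − P_rod·A_ann = 8.725 kN − 2.160 kN

F ≈ 6.56 kN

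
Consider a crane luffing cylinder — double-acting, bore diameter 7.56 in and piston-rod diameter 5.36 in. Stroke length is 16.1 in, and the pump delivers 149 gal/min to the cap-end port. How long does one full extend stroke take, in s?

Cap-side area A_cap = π/4 × (7.56 in)² = 44.89 in^2
Swept volume V = A × L; t = V / Q = A·L / Q

t ≈ 1.26 s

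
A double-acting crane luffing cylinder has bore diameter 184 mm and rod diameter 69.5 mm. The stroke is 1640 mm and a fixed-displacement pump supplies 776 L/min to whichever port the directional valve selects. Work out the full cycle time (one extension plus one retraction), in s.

t ≈ 6.26 s

Cap-side area A_cap = π/4 × (184 mm)² = 26590 mm^2
Rod-side annular area A_ann = π/4 × (184² − 69.5²) = 22800 mm^2
t_ext = A_cap·L/Q = 3.372 s
t_ret = A_ann·L/Q = 2.891 s
t_cycle = t_ext + t_ret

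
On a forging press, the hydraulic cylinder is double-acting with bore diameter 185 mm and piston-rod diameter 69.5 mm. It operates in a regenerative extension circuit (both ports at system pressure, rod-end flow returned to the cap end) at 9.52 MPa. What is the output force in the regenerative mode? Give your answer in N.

F ≈ 36100 N

With equal pressure on both faces, forces on the annular region cancel; the net push is pressure × rod cross-section.
Rod cross-section A_rod = π/4 × (69.5 mm)² = 3794 mm^2
F = P × A_rod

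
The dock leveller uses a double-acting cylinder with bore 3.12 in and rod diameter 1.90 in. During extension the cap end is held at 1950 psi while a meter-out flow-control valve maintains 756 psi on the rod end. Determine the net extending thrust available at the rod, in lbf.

Cap-side area A_cap = π/4 × (3.12 in)² = 7.645 in^2
Rod-side annular area A_ann = π/4 × (3.12² − 1.90²) = 4.810 in^2
Net thrust = P_cap·A_cap − P_rod·A_ann = 14910 lbf − 3636 lbf

F ≈ 11300 lbf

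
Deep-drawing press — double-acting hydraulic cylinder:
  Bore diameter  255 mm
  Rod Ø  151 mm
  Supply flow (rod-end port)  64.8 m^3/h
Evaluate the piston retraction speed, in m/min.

Rod-side annular area A_ann = π/4 × (255² − 151²) = 33160 mm^2
Flow into the rod-end port fills the annular volume.
v = Q / A

v ≈ 32.6 m/min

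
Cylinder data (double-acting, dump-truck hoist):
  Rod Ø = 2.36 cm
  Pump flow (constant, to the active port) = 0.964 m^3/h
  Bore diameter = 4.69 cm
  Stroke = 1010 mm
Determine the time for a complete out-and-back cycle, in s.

Cap-side area A_cap = π/4 × (4.69 cm)² = 17.28 cm^2
Rod-side annular area A_ann = π/4 × (4.69² − 2.36²) = 12.90 cm^2
t_ext = A_cap·L/Q = 6.516 s
t_ret = A_ann·L/Q = 4.866 s
t_cycle = t_ext + t_ret

t ≈ 11.4 s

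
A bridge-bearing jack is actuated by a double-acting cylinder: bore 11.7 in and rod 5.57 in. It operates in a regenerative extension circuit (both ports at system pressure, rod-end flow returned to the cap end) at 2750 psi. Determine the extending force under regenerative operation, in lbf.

F ≈ 67000 lbf

With equal pressure on both faces, forces on the annular region cancel; the net push is pressure × rod cross-section.
Rod cross-section A_rod = π/4 × (5.57 in)² = 24.37 in^2
F = P × A_rod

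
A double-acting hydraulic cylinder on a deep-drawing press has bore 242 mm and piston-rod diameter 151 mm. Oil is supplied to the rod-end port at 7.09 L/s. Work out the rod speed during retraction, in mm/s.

Rod-side annular area A_ann = π/4 × (242² − 151²) = 28090 mm^2
Flow into the rod-end port fills the annular volume.
v = Q / A

v ≈ 252 mm/s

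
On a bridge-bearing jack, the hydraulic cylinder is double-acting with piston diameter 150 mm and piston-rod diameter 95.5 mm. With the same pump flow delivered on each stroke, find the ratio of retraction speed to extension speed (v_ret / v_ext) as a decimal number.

v_ret/v_ext ≈ 1.68

Cap-side area A_cap = π/4 × (150 mm)² = 17670 mm^2
Rod-side annular area A_ann = π/4 × (150² − 95.5²) = 10510 mm^2
For equal Q, v ∝ 1/A, so v_ret/v_ext = A_cap/A_ann.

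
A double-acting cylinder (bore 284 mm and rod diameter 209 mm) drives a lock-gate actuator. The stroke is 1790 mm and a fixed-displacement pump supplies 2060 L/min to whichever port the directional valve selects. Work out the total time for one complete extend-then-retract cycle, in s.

Cap-side area A_cap = π/4 × (284 mm)² = 63350 mm^2
Rod-side annular area A_ann = π/4 × (284² − 209²) = 29040 mm^2
t_ext = A_cap·L/Q = 3.303 s
t_ret = A_ann·L/Q = 1.514 s
t_cycle = t_ext + t_ret

t ≈ 4.82 s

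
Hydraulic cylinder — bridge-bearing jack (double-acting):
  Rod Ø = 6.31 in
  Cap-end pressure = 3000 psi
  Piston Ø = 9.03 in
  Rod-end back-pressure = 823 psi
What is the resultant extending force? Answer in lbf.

Cap-side area A_cap = π/4 × (9.03 in)² = 64.04 in^2
Rod-side annular area A_ann = π/4 × (9.03² − 6.31²) = 32.77 in^2
Net thrust = P_cap·A_cap − P_rod·A_ann = 1.921e5 lbf − 26970 lbf

F ≈ 1.65e5 lbf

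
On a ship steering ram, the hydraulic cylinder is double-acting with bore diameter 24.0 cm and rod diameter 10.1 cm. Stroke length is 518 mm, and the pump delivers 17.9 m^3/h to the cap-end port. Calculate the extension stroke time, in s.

t ≈ 4.71 s

Cap-side area A_cap = π/4 × (24.0 cm)² = 452.4 cm^2
Swept volume V = A × L; t = V / Q = A·L / Q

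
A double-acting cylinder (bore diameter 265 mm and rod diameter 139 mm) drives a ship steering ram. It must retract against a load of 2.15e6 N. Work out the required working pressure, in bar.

P ≈ 538 bar

Rod-side annular area A_ann = π/4 × (265² − 139²) = 39980 mm^2
Retraction: pressure acts on the annular area.
P = F / A = 2.15e6 N / A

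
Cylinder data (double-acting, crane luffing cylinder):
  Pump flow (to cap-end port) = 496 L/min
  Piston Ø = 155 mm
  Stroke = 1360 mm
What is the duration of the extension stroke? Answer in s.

t ≈ 3.10 s

Cap-side area A_cap = π/4 × (155 mm)² = 18870 mm^2
Swept volume V = A × L; t = V / Q = A·L / Q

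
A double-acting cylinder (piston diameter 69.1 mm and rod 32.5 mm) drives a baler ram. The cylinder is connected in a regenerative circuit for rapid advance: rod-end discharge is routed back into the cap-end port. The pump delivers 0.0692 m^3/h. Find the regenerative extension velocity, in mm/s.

In regeneration the rod-end outflow joins the pump flow into the cap end, so the net volume the pump must supply per unit advance equals the rod cross-section area.
Rod cross-section A_rod = π/4 × (32.5 mm)² = 829.6 mm^2
v = Q_pump / A_rod

v ≈ 23.2 mm/s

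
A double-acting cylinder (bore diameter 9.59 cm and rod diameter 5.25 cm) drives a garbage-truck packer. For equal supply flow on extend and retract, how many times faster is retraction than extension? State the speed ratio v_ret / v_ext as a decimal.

Cap-side area A_cap = π/4 × (9.59 cm)² = 72.23 cm^2
Rod-side annular area A_ann = π/4 × (9.59² − 5.25²) = 50.58 cm^2
For equal Q, v ∝ 1/A, so v_ret/v_ext = A_cap/A_ann.

v_ret/v_ext ≈ 1.43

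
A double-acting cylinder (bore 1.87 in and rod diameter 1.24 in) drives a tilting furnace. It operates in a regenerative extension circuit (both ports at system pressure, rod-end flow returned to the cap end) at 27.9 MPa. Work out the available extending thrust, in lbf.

With equal pressure on both faces, forces on the annular region cancel; the net push is pressure × rod cross-section.
Rod cross-section A_rod = π/4 × (1.24 in)² = 1.208 in^2
F = P × A_rod

F ≈ 4890 lbf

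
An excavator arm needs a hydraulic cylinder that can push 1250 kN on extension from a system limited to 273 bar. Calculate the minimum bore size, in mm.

Extension force acts on the full piston face: F = P × (π/4)D².
D = √(4F / (πP)) = √(4 × 1250 kN / (π × 273 bar))

D ≈ 241 mm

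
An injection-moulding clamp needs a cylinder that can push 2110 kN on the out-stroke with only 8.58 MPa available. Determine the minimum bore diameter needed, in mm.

Extension force acts on the full piston face: F = P × (π/4)D².
D = √(4F / (πP)) = √(4 × 2110 kN / (π × 8.58 MPa))

D ≈ 560 mm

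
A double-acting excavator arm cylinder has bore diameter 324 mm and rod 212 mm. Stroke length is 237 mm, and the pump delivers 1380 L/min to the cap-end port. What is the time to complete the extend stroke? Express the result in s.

Cap-side area A_cap = π/4 × (324 mm)² = 82450 mm^2
Swept volume V = A × L; t = V / Q = A·L / Q

t ≈ 0.850 s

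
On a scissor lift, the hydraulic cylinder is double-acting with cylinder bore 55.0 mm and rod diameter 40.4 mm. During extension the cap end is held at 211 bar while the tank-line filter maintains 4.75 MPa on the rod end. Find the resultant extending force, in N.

Cap-side area A_cap = π/4 × (55.0 mm)² = 2376 mm^2
Rod-side annular area A_ann = π/4 × (55.0² − 40.4²) = 1094 mm^2
Net thrust = P_cap·A_cap − P_rod·A_ann = 50130 N − 5196 N

F ≈ 44900 N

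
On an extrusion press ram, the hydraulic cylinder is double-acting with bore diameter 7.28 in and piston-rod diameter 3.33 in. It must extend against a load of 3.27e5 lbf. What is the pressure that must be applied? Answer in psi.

Cap-side area A_cap = π/4 × (7.28 in)² = 41.62 in^2
P = F / A = 3.27e5 lbf / A

P ≈ 7860 psi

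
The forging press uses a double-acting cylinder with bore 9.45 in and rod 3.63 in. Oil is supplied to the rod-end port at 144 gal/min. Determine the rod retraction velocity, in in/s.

v ≈ 9.27 in/s

Rod-side annular area A_ann = π/4 × (9.45² − 3.63²) = 59.79 in^2
Flow into the rod-end port fills the annular volume.
v = Q / A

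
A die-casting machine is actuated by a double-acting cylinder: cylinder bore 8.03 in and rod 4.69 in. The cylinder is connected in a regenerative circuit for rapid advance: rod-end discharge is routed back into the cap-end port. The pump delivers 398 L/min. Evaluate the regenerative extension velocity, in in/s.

v ≈ 23.4 in/s

In regeneration the rod-end outflow joins the pump flow into the cap end, so the net volume the pump must supply per unit advance equals the rod cross-section area.
Rod cross-section A_rod = π/4 × (4.69 in)² = 17.28 in^2
v = Q_pump / A_rod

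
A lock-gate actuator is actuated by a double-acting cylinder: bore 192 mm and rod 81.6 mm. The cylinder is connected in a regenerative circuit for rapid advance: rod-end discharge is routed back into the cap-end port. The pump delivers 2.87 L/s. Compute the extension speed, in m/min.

v ≈ 32.9 m/min

In regeneration the rod-end outflow joins the pump flow into the cap end, so the net volume the pump must supply per unit advance equals the rod cross-section area.
Rod cross-section A_rod = π/4 × (81.6 mm)² = 5230 mm^2
v = Q_pump / A_rod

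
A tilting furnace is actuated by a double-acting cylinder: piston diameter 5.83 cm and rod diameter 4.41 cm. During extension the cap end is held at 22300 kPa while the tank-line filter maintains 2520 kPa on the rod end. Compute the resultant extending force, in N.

Cap-side area A_cap = π/4 × (5.83 cm)² = 26.69 cm^2
Rod-side annular area A_ann = π/4 × (5.83² − 4.41²) = 11.42 cm^2
Net thrust = P_cap·A_cap − P_rod·A_ann = 59530 N − 2878 N

F ≈ 56700 N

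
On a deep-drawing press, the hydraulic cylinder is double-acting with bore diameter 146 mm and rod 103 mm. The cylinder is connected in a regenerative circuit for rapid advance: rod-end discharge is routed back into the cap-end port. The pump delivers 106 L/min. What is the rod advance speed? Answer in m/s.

In regeneration the rod-end outflow joins the pump flow into the cap end, so the net volume the pump must supply per unit advance equals the rod cross-section area.
Rod cross-section A_rod = π/4 × (103 mm)² = 8332 mm^2
v = Q_pump / A_rod

v ≈ 0.212 m/s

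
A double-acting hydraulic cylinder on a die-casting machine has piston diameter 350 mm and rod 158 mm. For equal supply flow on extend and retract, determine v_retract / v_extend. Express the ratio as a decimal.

Cap-side area A_cap = π/4 × (350 mm)² = 96210 mm^2
Rod-side annular area A_ann = π/4 × (350² − 158²) = 76600 mm^2
For equal Q, v ∝ 1/A, so v_ret/v_ext = A_cap/A_ann.

v_ret/v_ext ≈ 1.26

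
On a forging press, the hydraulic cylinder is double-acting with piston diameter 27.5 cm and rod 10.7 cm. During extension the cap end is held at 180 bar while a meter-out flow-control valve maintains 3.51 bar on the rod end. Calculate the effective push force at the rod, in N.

Cap-side area A_cap = π/4 × (27.5 cm)² = 594.0 cm^2
Rod-side annular area A_ann = π/4 × (27.5² − 10.7²) = 504.0 cm^2
Net thrust = P_cap·A_cap − P_rod·A_ann = 1.069e6 N − 17690 N

F ≈ 1.05e6 N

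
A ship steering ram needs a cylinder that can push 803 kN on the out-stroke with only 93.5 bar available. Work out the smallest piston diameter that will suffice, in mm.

Extension force acts on the full piston face: F = P × (π/4)D².
D = √(4F / (πP)) = √(4 × 803 kN / (π × 93.5 bar))

D ≈ 331 mm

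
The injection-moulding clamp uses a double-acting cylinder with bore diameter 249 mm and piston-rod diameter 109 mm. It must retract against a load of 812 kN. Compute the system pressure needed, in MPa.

P ≈ 20.6 MPa

Rod-side annular area A_ann = π/4 × (249² − 109²) = 39360 mm^2
Retraction: pressure acts on the annular area.
P = F / A = 812 kN / A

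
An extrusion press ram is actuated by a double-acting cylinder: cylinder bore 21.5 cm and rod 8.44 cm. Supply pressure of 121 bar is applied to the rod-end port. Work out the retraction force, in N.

Rod-side annular area A_ann = π/4 × (21.5² − 8.44²) = 307.1 cm^2
On retraction the pressure acts on the annular area (bore minus rod).
F = P × A_ann

F ≈ 3.72e5 N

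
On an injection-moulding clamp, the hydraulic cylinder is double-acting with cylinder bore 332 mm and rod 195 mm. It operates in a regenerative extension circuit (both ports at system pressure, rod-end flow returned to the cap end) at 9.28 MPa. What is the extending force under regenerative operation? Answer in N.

With equal pressure on both faces, forces on the annular region cancel; the net push is pressure × rod cross-section.
Rod cross-section A_rod = π/4 × (195 mm)² = 29860 mm^2
F = P × A_rod

F ≈ 2.77e5 N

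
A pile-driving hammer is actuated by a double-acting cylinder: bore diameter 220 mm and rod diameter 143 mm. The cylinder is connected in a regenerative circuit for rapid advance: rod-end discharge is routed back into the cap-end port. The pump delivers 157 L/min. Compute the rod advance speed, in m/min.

In regeneration the rod-end outflow joins the pump flow into the cap end, so the net volume the pump must supply per unit advance equals the rod cross-section area.
Rod cross-section A_rod = π/4 × (143 mm)² = 16060 mm^2
v = Q_pump / A_rod

v ≈ 9.78 m/min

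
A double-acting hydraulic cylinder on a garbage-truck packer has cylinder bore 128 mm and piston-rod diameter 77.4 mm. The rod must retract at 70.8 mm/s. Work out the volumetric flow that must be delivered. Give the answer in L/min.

Rod-side annular area A_ann = π/4 × (128² − 77.4²) = 8163 mm^2
Q = A × v

Q ≈ 34.7 L/min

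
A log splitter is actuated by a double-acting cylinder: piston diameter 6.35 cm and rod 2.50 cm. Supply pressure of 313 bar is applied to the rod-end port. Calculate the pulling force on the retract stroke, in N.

Rod-side annular area A_ann = π/4 × (6.35² − 2.50²) = 26.76 cm^2
On retraction the pressure acts on the annular area (bore minus rod).
F = P × A_ann

F ≈ 83800 N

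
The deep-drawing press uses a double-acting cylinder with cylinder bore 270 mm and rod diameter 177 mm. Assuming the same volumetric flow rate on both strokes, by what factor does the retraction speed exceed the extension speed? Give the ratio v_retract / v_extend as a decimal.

v_ret/v_ext ≈ 1.75

Cap-side area A_cap = π/4 × (270 mm)² = 57260 mm^2
Rod-side annular area A_ann = π/4 × (270² − 177²) = 32650 mm^2
For equal Q, v ∝ 1/A, so v_ret/v_ext = A_cap/A_ann.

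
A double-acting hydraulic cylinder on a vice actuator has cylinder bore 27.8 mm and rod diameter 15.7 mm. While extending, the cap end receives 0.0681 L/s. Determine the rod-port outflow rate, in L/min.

Q_out ≈ 2.78 L/min

Cap-side area A_cap = π/4 × (27.8 mm)² = 607.0 mm^2
Rod-side annular area A_ann = π/4 × (27.8² − 15.7²) = 413.4 mm^2
Piston speed v = Q_in/A_cap; rod-end outflow Q_out = v × A_ann = Q_in × A_ann/A_cap.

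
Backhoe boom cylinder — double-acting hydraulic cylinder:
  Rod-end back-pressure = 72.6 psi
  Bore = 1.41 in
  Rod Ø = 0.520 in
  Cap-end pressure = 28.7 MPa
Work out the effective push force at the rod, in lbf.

Cap-side area A_cap = π/4 × (1.41 in)² = 1.561 in^2
Rod-side annular area A_ann = π/4 × (1.41² − 0.520²) = 1.349 in^2
Net thrust = P_cap·A_cap − P_rod·A_ann = 6500 lbf − 97.94 lbf

F ≈ 6400 lbf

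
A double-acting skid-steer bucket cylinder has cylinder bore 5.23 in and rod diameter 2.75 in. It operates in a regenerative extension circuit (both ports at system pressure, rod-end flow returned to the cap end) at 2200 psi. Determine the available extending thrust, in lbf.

With equal pressure on both faces, forces on the annular region cancel; the net push is pressure × rod cross-section.
Rod cross-section A_rod = π/4 × (2.75 in)² = 5.940 in^2
F = P × A_rod

F ≈ 13100 lbf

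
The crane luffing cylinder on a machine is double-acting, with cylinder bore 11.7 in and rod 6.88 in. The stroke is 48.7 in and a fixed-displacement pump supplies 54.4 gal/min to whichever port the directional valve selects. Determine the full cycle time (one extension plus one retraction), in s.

t ≈ 41.4 s

Cap-side area A_cap = π/4 × (11.7 in)² = 107.5 in^2
Rod-side annular area A_ann = π/4 × (11.7² − 6.88²) = 70.34 in^2
t_ext = A_cap·L/Q = 25.00 s
t_ret = A_ann·L/Q = 16.36 s
t_cycle = t_ext + t_ret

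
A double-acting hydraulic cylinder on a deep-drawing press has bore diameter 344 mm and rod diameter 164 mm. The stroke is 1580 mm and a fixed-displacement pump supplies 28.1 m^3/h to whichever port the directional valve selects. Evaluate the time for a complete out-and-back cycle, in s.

t ≈ 33.4 s

Cap-side area A_cap = π/4 × (344 mm)² = 92940 mm^2
Rod-side annular area A_ann = π/4 × (344² − 164²) = 71820 mm^2
t_ext = A_cap·L/Q = 18.81 s
t_ret = A_ann·L/Q = 14.54 s
t_cycle = t_ext + t_ret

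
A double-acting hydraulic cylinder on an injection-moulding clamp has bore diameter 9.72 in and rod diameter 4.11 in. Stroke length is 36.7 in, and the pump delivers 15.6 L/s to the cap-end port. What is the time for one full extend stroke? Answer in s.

Cap-side area A_cap = π/4 × (9.72 in)² = 74.20 in^2
Swept volume V = A × L; t = V / Q = A·L / Q

t ≈ 2.86 s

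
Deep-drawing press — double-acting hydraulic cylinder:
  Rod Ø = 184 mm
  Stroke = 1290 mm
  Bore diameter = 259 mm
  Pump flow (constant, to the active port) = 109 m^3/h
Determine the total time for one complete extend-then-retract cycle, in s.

Cap-side area A_cap = π/4 × (259 mm)² = 52690 mm^2
Rod-side annular area A_ann = π/4 × (259² − 184²) = 26090 mm^2
t_ext = A_cap·L/Q = 2.245 s
t_ret = A_ann·L/Q = 1.112 s
t_cycle = t_ext + t_ret

t ≈ 3.36 s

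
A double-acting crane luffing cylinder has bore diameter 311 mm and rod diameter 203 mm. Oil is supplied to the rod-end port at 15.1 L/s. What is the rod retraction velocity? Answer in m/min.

v ≈ 20.8 m/min

Rod-side annular area A_ann = π/4 × (311² − 203²) = 43600 mm^2
Flow into the rod-end port fills the annular volume.
v = Q / A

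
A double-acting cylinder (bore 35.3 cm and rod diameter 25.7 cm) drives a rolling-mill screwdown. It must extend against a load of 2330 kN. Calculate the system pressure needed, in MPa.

Cap-side area A_cap = π/4 × (35.3 cm)² = 978.7 cm^2
P = F / A = 2330 kN / A

P ≈ 23.8 MPa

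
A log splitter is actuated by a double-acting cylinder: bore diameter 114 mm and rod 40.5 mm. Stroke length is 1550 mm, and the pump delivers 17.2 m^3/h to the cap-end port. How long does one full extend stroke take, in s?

t ≈ 3.31 s

Cap-side area A_cap = π/4 × (114 mm)² = 10210 mm^2
Swept volume V = A × L; t = V / Q = A·L / Q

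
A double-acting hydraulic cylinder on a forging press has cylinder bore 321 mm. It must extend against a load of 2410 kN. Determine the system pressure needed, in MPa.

P ≈ 29.8 MPa

Cap-side area A_cap = π/4 × (321 mm)² = 80930 mm^2
P = F / A = 2410 kN / A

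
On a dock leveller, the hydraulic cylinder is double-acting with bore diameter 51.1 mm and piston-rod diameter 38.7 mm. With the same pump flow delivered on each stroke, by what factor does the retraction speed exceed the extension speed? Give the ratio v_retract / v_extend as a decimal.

v_ret/v_ext ≈ 2.35

Cap-side area A_cap = π/4 × (51.1 mm)² = 2051 mm^2
Rod-side annular area A_ann = π/4 × (51.1² − 38.7²) = 874.6 mm^2
For equal Q, v ∝ 1/A, so v_ret/v_ext = A_cap/A_ann.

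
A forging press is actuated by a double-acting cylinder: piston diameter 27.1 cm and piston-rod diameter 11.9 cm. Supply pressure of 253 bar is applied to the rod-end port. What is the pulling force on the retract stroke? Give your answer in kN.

Rod-side annular area A_ann = π/4 × (27.1² − 11.9²) = 465.6 cm^2
On retraction the pressure acts on the annular area (bore minus rod).
F = P × A_ann

F ≈ 1180 kN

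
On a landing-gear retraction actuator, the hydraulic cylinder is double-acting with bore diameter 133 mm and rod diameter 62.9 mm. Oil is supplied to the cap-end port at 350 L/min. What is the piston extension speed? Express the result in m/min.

v ≈ 25.2 m/min

Cap-side area A_cap = π/4 × (133 mm)² = 13890 mm^2
v = Q / A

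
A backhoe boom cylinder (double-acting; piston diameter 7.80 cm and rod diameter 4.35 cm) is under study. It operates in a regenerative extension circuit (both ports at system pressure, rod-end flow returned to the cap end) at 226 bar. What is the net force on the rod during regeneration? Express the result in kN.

With equal pressure on both faces, forces on the annular region cancel; the net push is pressure × rod cross-section.
Rod cross-section A_rod = π/4 × (4.35 cm)² = 14.86 cm^2
F = P × A_rod

F ≈ 33.6 kN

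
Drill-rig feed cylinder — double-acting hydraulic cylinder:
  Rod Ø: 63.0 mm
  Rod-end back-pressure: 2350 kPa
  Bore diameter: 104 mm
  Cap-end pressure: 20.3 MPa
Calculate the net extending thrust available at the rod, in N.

F ≈ 1.60e5 N

Cap-side area A_cap = π/4 × (104 mm)² = 8495 mm^2
Rod-side annular area A_ann = π/4 × (104² − 63.0²) = 5378 mm^2
Net thrust = P_cap·A_cap − P_rod·A_ann = 1.724e5 N − 12640 N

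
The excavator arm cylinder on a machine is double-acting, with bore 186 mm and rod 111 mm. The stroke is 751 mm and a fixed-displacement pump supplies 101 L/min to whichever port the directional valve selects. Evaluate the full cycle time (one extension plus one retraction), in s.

Cap-side area A_cap = π/4 × (186 mm)² = 27170 mm^2
Rod-side annular area A_ann = π/4 × (186² − 111²) = 17490 mm^2
t_ext = A_cap·L/Q = 12.12 s
t_ret = A_ann·L/Q = 7.805 s
t_cycle = t_ext + t_ret

t ≈ 19.9 s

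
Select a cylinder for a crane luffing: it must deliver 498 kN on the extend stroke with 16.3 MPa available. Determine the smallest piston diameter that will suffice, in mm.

Extension force acts on the full piston face: F = P × (π/4)D².
D = √(4F / (πP)) = √(4 × 498 kN / (π × 16.3 MPa))

D ≈ 197 mm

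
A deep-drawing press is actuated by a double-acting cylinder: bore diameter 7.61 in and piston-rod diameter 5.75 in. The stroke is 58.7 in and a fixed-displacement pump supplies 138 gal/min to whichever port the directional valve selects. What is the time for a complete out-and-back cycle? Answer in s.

t ≈ 7.18 s

Cap-side area A_cap = π/4 × (7.61 in)² = 45.48 in^2
Rod-side annular area A_ann = π/4 × (7.61² − 5.75²) = 19.52 in^2
t_ext = A_cap·L/Q = 5.025 s
t_ret = A_ann·L/Q = 2.156 s
t_cycle = t_ext + t_ret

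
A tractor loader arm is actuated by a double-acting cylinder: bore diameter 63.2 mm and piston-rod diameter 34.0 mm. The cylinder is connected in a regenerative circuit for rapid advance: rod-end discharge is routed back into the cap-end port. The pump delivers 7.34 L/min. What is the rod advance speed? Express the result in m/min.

v ≈ 8.08 m/min

In regeneration the rod-end outflow joins the pump flow into the cap end, so the net volume the pump must supply per unit advance equals the rod cross-section area.
Rod cross-section A_rod = π/4 × (34.0 mm)² = 907.9 mm^2
v = Q_pump / A_rod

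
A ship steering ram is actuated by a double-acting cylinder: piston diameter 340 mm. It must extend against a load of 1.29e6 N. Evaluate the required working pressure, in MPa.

P ≈ 14.2 MPa

Cap-side area A_cap = π/4 × (340 mm)² = 90790 mm^2
P = F / A = 1.29e6 N / A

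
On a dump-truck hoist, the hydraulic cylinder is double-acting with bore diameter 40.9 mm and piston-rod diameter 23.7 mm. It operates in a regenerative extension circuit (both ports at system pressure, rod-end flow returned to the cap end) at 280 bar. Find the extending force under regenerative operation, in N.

F ≈ 12400 N

With equal pressure on both faces, forces on the annular region cancel; the net push is pressure × rod cross-section.
Rod cross-section A_rod = π/4 × (23.7 mm)² = 441.2 mm^2
F = P × A_rod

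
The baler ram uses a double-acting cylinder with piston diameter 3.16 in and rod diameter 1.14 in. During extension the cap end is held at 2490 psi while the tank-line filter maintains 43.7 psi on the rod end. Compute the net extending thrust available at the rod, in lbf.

F ≈ 19200 lbf

Cap-side area A_cap = π/4 × (3.16 in)² = 7.843 in^2
Rod-side annular area A_ann = π/4 × (3.16² − 1.14²) = 6.822 in^2
Net thrust = P_cap·A_cap − P_rod·A_ann = 19530 lbf − 298.1 lbf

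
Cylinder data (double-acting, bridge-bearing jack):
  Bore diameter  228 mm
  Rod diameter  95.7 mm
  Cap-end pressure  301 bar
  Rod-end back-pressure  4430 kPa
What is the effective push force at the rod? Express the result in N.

Cap-side area A_cap = π/4 × (228 mm)² = 40830 mm^2
Rod-side annular area A_ann = π/4 × (228² − 95.7²) = 33640 mm^2
Net thrust = P_cap·A_cap − P_rod·A_ann = 1.229e6 N − 1.490e5 N

F ≈ 1.08e6 N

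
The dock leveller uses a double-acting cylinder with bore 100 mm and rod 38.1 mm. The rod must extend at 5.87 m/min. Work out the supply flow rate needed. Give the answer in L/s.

Q ≈ 0.768 L/s

Cap-side area A_cap = π/4 × (100 mm)² = 7854 mm^2
Q = A × v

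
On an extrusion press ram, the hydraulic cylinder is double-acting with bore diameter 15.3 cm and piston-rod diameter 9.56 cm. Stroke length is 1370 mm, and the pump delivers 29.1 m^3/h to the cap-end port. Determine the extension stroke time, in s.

t ≈ 3.12 s

Cap-side area A_cap = π/4 × (15.3 cm)² = 183.9 cm^2
Swept volume V = A × L; t = V / Q = A·L / Q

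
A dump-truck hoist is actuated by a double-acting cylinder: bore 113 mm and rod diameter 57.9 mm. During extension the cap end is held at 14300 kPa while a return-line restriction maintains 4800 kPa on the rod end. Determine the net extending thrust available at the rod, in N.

Cap-side area A_cap = π/4 × (113 mm)² = 10030 mm^2
Rod-side annular area A_ann = π/4 × (113² − 57.9²) = 7396 mm^2
Net thrust = P_cap·A_cap − P_rod·A_ann = 1.434e5 N − 35500 N

F ≈ 1.08e5 N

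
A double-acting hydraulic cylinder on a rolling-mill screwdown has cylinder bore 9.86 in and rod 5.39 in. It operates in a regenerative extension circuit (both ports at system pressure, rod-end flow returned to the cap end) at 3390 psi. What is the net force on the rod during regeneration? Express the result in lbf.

With equal pressure on both faces, forces on the annular region cancel; the net push is pressure × rod cross-section.
Rod cross-section A_rod = π/4 × (5.39 in)² = 22.82 in^2
F = P × A_rod

F ≈ 77400 lbf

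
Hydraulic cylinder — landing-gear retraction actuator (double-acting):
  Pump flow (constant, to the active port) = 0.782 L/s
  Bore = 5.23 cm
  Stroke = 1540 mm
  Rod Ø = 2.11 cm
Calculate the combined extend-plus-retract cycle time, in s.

Cap-side area A_cap = π/4 × (5.23 cm)² = 21.48 cm^2
Rod-side annular area A_ann = π/4 × (5.23² − 2.11²) = 17.99 cm^2
t_ext = A_cap·L/Q = 4.231 s
t_ret = A_ann·L/Q = 3.542 s
t_cycle = t_ext + t_ret

t ≈ 7.77 s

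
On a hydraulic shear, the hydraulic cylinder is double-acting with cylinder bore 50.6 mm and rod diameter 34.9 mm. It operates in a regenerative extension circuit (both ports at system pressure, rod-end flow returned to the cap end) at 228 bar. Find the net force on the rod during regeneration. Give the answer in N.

With equal pressure on both faces, forces on the annular region cancel; the net push is pressure × rod cross-section.
Rod cross-section A_rod = π/4 × (34.9 mm)² = 956.6 mm^2
F = P × A_rod

F ≈ 21800 N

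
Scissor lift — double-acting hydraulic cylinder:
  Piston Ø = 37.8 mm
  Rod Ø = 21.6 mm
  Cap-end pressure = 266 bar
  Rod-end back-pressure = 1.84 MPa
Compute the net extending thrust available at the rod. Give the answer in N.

F ≈ 28500 N

Cap-side area A_cap = π/4 × (37.8 mm)² = 1122 mm^2
Rod-side annular area A_ann = π/4 × (37.8² − 21.6²) = 755.8 mm^2
Net thrust = P_cap·A_cap − P_rod·A_ann = 29850 N − 1391 N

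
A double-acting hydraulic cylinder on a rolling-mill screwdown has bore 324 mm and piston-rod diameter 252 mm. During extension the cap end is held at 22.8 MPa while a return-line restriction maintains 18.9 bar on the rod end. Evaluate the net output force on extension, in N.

Cap-side area A_cap = π/4 × (324 mm)² = 82450 mm^2
Rod-side annular area A_ann = π/4 × (324² − 252²) = 32570 mm^2
Net thrust = P_cap·A_cap − P_rod·A_ann = 1.880e6 N − 61560 N

F ≈ 1.82e6 N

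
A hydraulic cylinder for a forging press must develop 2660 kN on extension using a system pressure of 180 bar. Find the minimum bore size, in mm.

Extension force acts on the full piston face: F = P × (π/4)D².
D = √(4F / (πP)) = √(4 × 2660 kN / (π × 180 bar))

D ≈ 434 mm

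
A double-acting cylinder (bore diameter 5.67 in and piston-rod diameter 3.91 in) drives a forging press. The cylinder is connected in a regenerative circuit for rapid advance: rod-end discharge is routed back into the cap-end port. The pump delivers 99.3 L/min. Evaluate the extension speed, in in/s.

v ≈ 8.41 in/s

In regeneration the rod-end outflow joins the pump flow into the cap end, so the net volume the pump must supply per unit advance equals the rod cross-section area.
Rod cross-section A_rod = π/4 × (3.91 in)² = 12.01 in^2
v = Q_pump / A_rod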